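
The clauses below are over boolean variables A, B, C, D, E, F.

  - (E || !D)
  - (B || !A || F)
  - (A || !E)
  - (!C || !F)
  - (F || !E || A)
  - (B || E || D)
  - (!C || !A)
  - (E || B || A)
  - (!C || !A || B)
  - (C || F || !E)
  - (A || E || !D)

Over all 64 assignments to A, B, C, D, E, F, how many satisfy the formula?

Case analysis on A and E:
  A=T, E=T: remaining (B,C,D,F) ∈ {(F,F,F,T); (F,F,T,T); (T,F,F,T); (T,F,T,T)} — 4.
  A=T, E=F: remaining (B,C,D,F) ∈ {(T,F,F,F); (T,F,F,T)} — 2.
  A=F, E=T: a clause becomes empty — 0.
  A=F, E=F: remaining (B,C,D,F) ∈ {(T,F,F,F); (T,F,F,T); (T,T,F,F)} — 3.
Total: 4 + 2 + 0 + 3 = 9.

9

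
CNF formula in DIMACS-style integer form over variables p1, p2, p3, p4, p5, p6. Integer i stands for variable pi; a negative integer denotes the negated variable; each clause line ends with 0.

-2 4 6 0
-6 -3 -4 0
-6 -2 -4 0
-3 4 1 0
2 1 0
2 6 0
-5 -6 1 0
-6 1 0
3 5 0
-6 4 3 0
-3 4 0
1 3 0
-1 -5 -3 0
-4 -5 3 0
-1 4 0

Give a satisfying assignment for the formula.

p1=T, p2=T, p3=T, p4=T, p5=F, p6=F

Check each clause:
  1. (p4 OR p6 OR NOT p2) — p4 is true.
  2. (NOT p4 OR NOT p3 OR NOT p6) — NOT p6 is true.
  3. (NOT p6 OR NOT p2 OR NOT p4) — NOT p6 is true.
  4. (NOT p3 OR p4 OR p1) — p1 is true.
  5. (p2 OR p1) — p1 is true.
  6. (p2 OR p6) — p2 is true.
  7. (NOT p5 OR NOT p6 OR p1) — p1 is true.
  8. (NOT p6 OR p1) — p1 is true.
  9. (p3 OR p5) — p3 is true.
  10. (p3 OR p4 OR NOT p6) — NOT p6 is true.
  11. (NOT p3 OR p4) — p4 is true.
  12. (p3 OR p1) — p1 is true.
  13. (NOT p3 OR NOT p1 OR NOT p5) — NOT p5 is true.
  14. (p3 OR NOT p5 OR NOT p4) — p3 is true.
  15. (p4 OR NOT p1) — p4 is true.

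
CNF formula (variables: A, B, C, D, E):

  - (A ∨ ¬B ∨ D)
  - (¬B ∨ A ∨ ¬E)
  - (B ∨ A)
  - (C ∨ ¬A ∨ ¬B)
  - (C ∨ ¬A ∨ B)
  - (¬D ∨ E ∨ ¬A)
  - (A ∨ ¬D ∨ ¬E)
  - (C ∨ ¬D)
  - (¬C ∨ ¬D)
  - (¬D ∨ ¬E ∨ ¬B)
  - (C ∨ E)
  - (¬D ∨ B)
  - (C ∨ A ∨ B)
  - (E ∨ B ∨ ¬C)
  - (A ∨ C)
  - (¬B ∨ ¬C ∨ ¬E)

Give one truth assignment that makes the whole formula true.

A=T, B=F, C=T, D=F, E=T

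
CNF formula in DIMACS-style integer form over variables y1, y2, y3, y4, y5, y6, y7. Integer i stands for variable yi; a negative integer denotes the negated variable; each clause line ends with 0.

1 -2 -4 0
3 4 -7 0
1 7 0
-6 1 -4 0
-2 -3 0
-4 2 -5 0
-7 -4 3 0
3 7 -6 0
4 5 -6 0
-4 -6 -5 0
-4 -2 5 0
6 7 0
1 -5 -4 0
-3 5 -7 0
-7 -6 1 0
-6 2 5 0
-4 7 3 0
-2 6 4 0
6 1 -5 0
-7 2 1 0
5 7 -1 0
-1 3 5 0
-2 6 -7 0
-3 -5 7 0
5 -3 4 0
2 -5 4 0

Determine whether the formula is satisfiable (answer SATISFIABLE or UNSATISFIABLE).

UNSATISFIABLE

y4 = True:
  y7 = True:
    propagation gives y3=True, y2=False, y5=False; an empty clause results — contradiction.
  y7 = False:
    propagation gives y1=True, y6=True, y3=True, y2=False; an empty clause results — contradiction.
y4 = False:
  y7 = True:
    propagation gives y3=True, y2=False, y5=True; an empty clause results — contradiction.
  y7 = False:
    propagation gives y1=True, y6=True, y3=True, y2=False; an empty clause results — contradiction.
Every branch closes, so no satisfying assignment exists.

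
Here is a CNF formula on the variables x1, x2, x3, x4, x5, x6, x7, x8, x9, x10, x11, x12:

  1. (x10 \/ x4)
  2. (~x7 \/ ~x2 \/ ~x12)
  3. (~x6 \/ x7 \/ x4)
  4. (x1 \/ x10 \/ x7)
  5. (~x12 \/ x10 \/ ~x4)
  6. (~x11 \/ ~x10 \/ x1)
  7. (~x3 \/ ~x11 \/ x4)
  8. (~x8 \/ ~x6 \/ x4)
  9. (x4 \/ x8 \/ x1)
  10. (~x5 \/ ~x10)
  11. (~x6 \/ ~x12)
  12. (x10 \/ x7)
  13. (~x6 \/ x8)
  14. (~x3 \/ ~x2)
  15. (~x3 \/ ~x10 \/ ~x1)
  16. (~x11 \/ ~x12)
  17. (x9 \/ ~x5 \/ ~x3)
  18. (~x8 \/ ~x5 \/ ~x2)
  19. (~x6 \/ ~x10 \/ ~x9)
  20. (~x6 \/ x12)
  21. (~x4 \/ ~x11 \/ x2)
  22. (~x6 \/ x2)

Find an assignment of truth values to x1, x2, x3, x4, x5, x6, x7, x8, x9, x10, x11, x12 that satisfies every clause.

x1 = T  x2 = F  x3 = F  x4 = T  x5 = T  x6 = F  x7 = T  x8 = F  x9 = T  x10 = F  x11 = F  x12 = F

x3 occurs only negated in the remaining clauses — set x3 = False.
Pure literal: x6 appears only negated; assign x6 = False.
Try x1 = True.
Set x2 = False and propagate.
The remaining clauses are satisfied by x4 = True, x5 = True, x7 = True, x8 = False, x9 = True, x10 = False, x11 = False, x12 = False.
Check each clause:
  1. (x4 \/ x10) — x4 is true.
  2. (~x7 \/ ~x2 \/ ~x12) — ~x12 is true.
  3. (~x6 \/ x7 \/ x4) — ~x6 is true.
  4. (x10 \/ x1 \/ x7) — x1 is true.
  5. (x10 \/ ~x12 \/ ~x4) — ~x12 is true.
  6. (~x10 \/ x1 \/ ~x11) — x1 is true.
  7. (x4 \/ ~x11 \/ ~x3) — ~x3 is true.
  8. (~x6 \/ ~x8 \/ x4) — ~x8 is true.
  9. (x4 \/ x8 \/ x1) — x1 is true.
  10. (~x10 \/ ~x5) — ~x10 is true.
  11. (~x12 \/ ~x6) — ~x6 is true.
  12. (x7 \/ x10) — x7 is true.
  13. (~x6 \/ x8) — ~x6 is true.
  14. (~x3 \/ ~x2) — ~x3 is true.
  15. (~x1 \/ ~x3 \/ ~x10) — ~x3 is true.
  16. (~x11 \/ ~x12) — ~x12 is true.
  17. (~x3 \/ ~x5 \/ x9) — x9 is true.
  18. (~x2 \/ ~x5 \/ ~x8) — ~x8 is true.
  19. (~x10 \/ ~x9 \/ ~x6) — ~x6 is true.
  20. (~x6 \/ x12) — ~x6 is true.
  21. (x2 \/ ~x4 \/ ~x11) — ~x11 is true.
  22. (x2 \/ ~x6) — ~x6 is true.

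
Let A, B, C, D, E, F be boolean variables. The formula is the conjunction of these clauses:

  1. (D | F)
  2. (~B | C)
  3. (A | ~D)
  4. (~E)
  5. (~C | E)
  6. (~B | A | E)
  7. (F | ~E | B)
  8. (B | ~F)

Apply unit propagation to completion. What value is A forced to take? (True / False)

(~E) is a unit clause: E = False.
(~C | E) with E = False leaves only ~C, so C = False.
In (~B | C), C is now false; ~B must hold, so B = False.
In (~F | B), B is now false; ~F must hold, so F = False.
(F | D) with F = False leaves only D, so D = True.
(A | ~D) with D = True leaves only A, so A = True.

True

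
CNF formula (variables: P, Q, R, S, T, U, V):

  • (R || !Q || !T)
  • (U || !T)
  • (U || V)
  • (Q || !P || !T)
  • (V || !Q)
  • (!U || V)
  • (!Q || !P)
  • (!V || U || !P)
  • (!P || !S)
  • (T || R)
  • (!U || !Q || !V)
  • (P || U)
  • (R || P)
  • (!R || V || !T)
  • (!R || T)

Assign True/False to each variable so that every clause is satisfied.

Try P = False.
  then U is forced to True.
  then V is forced to True.
  then Q is forced to False.
  then R is forced to True.
  then T is forced to True.
S is now unconstrained; take S = True.
Check each clause:
  1. (!Q || !T || R) — R is true.
  2. (U || !T) — U is true.
  3. (U || V) — U is true.
  4. (Q || !T || !P) — !P is true.
  5. (!Q || V) — !Q is true.
  6. (!U || V) — V is true.
  7. (!Q || !P) — !P is true.
  8. (!P || U || !V) — U is true.
  9. (!P || !S) — !P is true.
  10. (T || R) — R is true.
  11. (!V || !U || !Q) — !Q is true.
  12. (P || U) — U is true.
  13. (P || R) — R is true.
  14. (!R || !T || V) — V is true.
  15. (T || !R) — T is true.

P=F, Q=F, R=T, S=T, T=T, U=T, V=T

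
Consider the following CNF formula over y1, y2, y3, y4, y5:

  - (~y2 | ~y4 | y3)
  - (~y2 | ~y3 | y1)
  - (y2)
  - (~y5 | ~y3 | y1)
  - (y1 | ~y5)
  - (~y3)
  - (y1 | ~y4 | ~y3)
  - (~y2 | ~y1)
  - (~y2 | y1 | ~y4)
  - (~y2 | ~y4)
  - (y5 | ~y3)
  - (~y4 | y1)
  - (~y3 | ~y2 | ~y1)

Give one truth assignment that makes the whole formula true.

y1=0  y2=1  y3=0  y4=0  y5=0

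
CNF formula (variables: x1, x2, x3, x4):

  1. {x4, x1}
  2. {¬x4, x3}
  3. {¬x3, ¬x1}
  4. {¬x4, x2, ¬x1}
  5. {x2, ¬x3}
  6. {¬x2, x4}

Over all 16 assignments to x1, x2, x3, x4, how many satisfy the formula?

2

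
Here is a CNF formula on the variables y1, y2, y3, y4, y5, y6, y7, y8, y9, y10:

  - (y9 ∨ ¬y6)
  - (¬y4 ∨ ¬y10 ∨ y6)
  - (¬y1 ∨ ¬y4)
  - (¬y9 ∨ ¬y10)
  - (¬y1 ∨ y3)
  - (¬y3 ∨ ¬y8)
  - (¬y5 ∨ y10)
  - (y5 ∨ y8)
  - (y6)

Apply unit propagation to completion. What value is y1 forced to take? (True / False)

False

(y6) stands alone — y6 = True.
(¬y6 ∨ y9): since y6 = True, the clause reduces to (y9). y9 = True.
In (¬y9 ∨ ¬y10), ¬y9 is now false; ¬y10 must hold, so y10 = False.
(y10 ∨ ¬y5): since y10 = False, the clause reduces to (¬y5). y5 = False.
In (y8 ∨ y5), y5 is now false; y8 must hold, so y8 = True.
(¬y8 ∨ ¬y3): since y8 = True, the clause reduces to (¬y3). y3 = False.
(y3 ∨ ¬y1): since y3 = False, the clause reduces to (¬y1). y1 = False.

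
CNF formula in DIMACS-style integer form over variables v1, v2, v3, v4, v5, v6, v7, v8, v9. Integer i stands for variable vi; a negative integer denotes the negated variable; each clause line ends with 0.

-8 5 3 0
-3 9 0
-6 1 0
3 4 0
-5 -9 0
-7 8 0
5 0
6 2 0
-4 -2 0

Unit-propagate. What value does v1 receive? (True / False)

Unit clause (v5) sets v5 = True.
In (~v9 | ~v5), ~v5 is now false; ~v9 must hold, so v9 = False.
(v9 | ~v3) with v9 = False leaves only ~v3, so v3 = False.
(v3 | v4) with v3 = False leaves only v4, so v4 = True.
(~v4 | ~v2) with v4 = True leaves only ~v2, so v2 = False.
In (v2 | v6), v2 is now false; v6 must hold, so v6 = True.
(~v6 | v1) with v6 = True leaves only v1, so v1 = True.

True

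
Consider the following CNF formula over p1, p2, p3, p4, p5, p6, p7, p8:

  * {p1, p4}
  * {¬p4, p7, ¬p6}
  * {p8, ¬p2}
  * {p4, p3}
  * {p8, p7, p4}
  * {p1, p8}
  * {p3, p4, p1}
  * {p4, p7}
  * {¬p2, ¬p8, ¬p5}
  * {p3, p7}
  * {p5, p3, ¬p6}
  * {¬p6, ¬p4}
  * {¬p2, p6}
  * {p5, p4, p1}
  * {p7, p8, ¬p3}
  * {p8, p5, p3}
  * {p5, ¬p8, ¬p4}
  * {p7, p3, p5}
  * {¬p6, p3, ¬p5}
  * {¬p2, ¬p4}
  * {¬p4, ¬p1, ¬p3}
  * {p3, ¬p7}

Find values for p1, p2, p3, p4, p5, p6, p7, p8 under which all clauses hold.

p1=T, p2=F, p3=T, p4=F, p5=F, p6=T, p7=T, p8=F

Check each clause:
  1. {p4, p1} — p1 is true.
  2. {¬p4, p7, ¬p6} — ¬p4 is true.
  3. {¬p2, p8} — ¬p2 is true.
  4. {p3, p4} — p3 is true.
  5. {p4, p7, p8} — p7 is true.
  6. {p1, p8} — p1 is true.
  7. {p3, p1, p4} — p1 is true.
  8. {p4, p7} — p7 is true.
  9. {¬p8, ¬p2, ¬p5} — ¬p8 is true.
  10. {p7, p3} — p3 is true.
  11. {p3, p5, ¬p6} — p3 is true.
  12. {¬p4, ¬p6} — ¬p4 is true.
  13. {¬p2, p6} — p6 is true.
  14. {p4, p1, p5} — p1 is true.
  15. {¬p3, p8, p7} — p7 is true.
  16. {p5, p3, p8} — p3 is true.
  17. {p5, ¬p4, ¬p8} — ¬p8 is true.
  18. {p7, p3, p5} — p3 is true.
  19. {¬p6, p3, ¬p5} — p3 is true.
  20. {¬p4, ¬p2} — ¬p4 is true.
  21. {¬p3, ¬p4, ¬p1} — ¬p4 is true.
  22. {p3, ¬p7} — p3 is true.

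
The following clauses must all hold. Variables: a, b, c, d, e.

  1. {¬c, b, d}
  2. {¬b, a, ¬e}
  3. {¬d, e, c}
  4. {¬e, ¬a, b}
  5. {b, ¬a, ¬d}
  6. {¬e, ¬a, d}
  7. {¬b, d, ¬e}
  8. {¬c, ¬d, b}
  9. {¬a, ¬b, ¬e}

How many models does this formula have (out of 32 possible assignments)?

10

Split on b, then d.
  b=1, d=1: remaining (a,c,e) ∈ {(0,1,0); (1,1,0)} — 2.
  b=1, d=0: remaining (a,c,e) ∈ {(0,0,0); (0,1,0); (1,0,0); (1,1,0)} — 4.
  b=0, d=1: remaining (a,c,e) ∈ {(0,0,1)} — 1.
  b=0, d=0: remaining (a,c,e) ∈ {(0,0,0); (0,0,1); (1,0,0)} — 3.
Total: 2 + 4 + 1 + 3 = 10.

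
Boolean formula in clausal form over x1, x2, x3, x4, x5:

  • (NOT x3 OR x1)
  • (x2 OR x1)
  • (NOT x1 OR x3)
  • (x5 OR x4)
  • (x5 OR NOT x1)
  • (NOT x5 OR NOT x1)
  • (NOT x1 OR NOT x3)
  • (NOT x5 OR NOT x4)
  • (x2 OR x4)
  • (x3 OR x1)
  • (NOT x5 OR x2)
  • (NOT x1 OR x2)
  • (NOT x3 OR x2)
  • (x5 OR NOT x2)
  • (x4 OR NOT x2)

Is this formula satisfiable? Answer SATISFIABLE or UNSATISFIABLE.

UNSATISFIABLE

x1 = True:
  propagation gives x3=True; an empty clause results — contradiction.
x1 = False:
  propagation gives x3=False; an empty clause results — contradiction.
Every branch closes, so no satisfying assignment exists.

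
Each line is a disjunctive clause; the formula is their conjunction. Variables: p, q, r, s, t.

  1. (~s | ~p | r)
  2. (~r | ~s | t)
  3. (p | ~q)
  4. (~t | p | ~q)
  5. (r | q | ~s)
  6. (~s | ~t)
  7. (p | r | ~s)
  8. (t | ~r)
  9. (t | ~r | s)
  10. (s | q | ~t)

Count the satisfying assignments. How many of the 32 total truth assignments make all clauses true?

The models are:
  p=F q=F r=F s=F t=F
  p=T q=F r=F s=F t=F
  p=T q=T r=F s=F t=F
  p=T q=T r=F s=F t=T
  p=T q=T r=T s=F t=T
That's 5 in total.

5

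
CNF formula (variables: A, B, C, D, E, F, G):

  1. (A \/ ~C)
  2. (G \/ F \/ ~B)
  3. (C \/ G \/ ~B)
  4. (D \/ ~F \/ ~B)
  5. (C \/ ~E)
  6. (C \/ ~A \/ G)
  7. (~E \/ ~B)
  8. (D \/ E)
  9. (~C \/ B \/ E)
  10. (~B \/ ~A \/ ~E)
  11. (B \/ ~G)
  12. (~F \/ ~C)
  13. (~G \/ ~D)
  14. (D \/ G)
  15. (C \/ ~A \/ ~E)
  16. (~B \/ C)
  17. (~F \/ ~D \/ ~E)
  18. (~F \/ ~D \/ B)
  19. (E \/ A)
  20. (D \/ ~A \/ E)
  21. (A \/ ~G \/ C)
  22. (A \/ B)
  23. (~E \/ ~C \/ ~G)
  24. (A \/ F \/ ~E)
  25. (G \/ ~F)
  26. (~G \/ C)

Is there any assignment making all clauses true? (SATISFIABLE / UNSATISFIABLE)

SATISFIABLE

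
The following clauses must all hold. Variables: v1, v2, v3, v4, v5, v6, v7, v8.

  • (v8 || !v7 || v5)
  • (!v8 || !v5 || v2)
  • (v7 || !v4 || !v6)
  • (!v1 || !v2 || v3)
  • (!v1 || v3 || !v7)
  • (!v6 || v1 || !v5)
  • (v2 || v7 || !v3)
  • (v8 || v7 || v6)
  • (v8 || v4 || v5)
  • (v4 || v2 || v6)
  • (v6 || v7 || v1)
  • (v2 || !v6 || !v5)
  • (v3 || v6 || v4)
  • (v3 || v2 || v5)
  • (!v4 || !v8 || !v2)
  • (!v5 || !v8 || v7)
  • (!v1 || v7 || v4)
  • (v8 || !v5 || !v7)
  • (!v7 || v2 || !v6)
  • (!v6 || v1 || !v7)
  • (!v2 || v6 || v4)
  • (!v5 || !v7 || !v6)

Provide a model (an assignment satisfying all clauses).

v1=F  v2=T  v3=F  v4=F  v5=F  v6=T  v7=F  v8=T

Branch on v1: take v1 = False.
Set v2 = True and propagate.
The remaining clauses are satisfied by v3 = False, v4 = False, v5 = False, v6 = True, v7 = False, v8 = True.
Every clause has at least one true literal under this assignment.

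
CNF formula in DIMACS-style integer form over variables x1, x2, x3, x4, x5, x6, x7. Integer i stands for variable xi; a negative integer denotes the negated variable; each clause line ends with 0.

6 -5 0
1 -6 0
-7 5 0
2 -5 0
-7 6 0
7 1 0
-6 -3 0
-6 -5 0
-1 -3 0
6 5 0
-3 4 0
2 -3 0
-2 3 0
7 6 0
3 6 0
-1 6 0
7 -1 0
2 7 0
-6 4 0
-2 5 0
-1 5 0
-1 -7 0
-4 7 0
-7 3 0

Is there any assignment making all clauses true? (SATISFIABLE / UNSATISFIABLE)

x6 = True:
  propagation gives x1=True, x3=False, x5=False; an empty clause results — contradiction.
x6 = False:
  propagation gives x5=False; an empty clause results — contradiction.
Every branch closes, so no satisfying assignment exists.

UNSATISFIABLE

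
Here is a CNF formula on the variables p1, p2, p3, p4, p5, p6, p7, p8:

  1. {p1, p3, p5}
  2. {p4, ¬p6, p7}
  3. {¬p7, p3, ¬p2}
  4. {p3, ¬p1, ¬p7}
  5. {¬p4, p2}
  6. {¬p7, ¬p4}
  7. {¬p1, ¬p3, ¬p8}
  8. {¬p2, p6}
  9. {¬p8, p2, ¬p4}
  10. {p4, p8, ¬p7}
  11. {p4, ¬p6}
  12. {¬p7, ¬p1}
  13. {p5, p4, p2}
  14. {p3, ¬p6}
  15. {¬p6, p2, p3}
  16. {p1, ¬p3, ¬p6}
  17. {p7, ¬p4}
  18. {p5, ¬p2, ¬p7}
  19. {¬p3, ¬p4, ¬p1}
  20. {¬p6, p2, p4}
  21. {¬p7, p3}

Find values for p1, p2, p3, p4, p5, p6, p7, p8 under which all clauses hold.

p1 = 0  p2 = 0  p3 = 0  p4 = 0  p5 = 1  p6 = 0  p7 = 0  p8 = 1

p5 occurs only positively in the remaining clauses — set p5 = True.
Branch on p1: take p1 = False.
Set p2 = False and propagate.
  then p4 is forced to False.
  then p6 is forced to False.
Branch on p3: take p3 = False.
  then p7 is forced to False.
p8 is now unconstrained; take p8 = True.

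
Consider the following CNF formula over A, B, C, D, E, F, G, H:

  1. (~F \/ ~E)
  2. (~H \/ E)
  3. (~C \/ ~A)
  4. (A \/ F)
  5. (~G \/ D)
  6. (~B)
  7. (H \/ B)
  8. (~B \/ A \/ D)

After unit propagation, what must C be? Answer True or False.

(~B) is a unit clause: B = False.
In (B \/ H), B is now false; H must hold, so H = True.
In (~H \/ E), ~H is now false; E must hold, so E = True.
(~E \/ ~F) with E = True leaves only ~F, so F = False.
In (F \/ A), F is now false; A must hold, so A = True.
(~C \/ ~A) with A = True leaves only ~C, so C = False.

False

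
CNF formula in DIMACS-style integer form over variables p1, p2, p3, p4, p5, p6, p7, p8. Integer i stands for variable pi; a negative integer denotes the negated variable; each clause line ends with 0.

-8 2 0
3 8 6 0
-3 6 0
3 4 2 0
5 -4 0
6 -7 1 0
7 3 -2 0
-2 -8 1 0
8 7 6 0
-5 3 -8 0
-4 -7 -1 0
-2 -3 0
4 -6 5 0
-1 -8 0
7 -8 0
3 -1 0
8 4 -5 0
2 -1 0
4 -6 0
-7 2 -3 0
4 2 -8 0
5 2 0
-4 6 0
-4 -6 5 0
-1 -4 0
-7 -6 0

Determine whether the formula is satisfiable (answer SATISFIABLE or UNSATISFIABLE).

SATISFIABLE

Branch on p1: take p1 = False.
Try p2 = False.
  then p8 is forced to False.
  then p5 is forced to True.
  then p4 is forced to True.
  then p6 is forced to True.
  then p7 is forced to False.
p3 is now unconstrained; take p3 = True.
So p1=False, p2=False, p3=True, p4=True, p5=True, p6=True, p7=False, p8=False is a satisfying assignment.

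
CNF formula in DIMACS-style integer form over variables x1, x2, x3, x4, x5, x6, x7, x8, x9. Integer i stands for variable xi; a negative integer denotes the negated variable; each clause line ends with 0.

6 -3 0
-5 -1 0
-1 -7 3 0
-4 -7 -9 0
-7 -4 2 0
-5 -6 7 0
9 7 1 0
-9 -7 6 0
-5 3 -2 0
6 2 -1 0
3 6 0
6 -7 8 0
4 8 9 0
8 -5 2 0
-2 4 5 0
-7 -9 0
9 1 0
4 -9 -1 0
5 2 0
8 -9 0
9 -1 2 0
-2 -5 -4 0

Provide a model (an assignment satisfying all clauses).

x1=T, x2=T, x3=T, x4=T, x5=F, x6=T, x7=T, x8=T, x9=F

Pure literal: x8 appears only positively; assign x8 = True.
Set x1 = True and propagate.
  then x5 is forced to False.
  then x2 is forced to True.
  then x4 is forced to True.
Branch on x3: take x3 = True.
  then x6 is forced to True.
Set x7 = True and propagate.
  then x9 is forced to False.
Every clause has at least one true literal under this assignment.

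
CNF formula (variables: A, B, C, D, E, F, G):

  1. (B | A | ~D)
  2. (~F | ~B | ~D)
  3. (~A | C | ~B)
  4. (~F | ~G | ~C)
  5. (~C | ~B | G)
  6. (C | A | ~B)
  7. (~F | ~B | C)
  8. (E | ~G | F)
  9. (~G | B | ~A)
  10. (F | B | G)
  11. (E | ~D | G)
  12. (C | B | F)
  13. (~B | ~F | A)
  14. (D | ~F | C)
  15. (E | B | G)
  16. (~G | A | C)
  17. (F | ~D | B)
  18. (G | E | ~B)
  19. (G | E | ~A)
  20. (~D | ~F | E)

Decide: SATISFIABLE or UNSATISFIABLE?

SATISFIABLE

Pure literal: E appears only positively; assign E = True.
Set A = True and propagate.
Try B = False.
  then G is forced to False.
  then F is forced to True.
Try C = False.
  then D is forced to True.
Every clause has at least one true literal under this assignment.
So A = T  B = F  C = F  D = T  E = T  F = T  G = F is a satisfying assignment.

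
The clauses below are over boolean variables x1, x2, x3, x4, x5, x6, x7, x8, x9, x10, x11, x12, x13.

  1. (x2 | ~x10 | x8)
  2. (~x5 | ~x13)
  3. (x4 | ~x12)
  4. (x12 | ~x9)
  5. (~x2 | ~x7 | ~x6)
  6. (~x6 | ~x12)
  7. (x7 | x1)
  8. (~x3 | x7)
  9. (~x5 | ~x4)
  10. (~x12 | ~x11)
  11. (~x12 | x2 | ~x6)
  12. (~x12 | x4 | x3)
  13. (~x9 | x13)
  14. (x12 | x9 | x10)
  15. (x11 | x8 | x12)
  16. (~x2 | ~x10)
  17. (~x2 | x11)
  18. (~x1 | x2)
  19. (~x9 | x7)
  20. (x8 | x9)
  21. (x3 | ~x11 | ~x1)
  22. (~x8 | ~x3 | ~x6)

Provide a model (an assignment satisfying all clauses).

x1=F, x2=F, x3=F, x4=T, x5=F, x6=T, x7=T, x8=T, x9=F, x10=T, x11=T, x12=F, x13=T

x5 occurs only negated in the remaining clauses — set x5 = False.
Branch on x1: take x1 = False.
  then x7 is forced to True.
The remaining clauses are satisfied by x2 = False, x3 = False, x4 = True, x6 = True, x8 = True, x9 = False, x10 = True, x11 = True, x12 = False, x13 = True.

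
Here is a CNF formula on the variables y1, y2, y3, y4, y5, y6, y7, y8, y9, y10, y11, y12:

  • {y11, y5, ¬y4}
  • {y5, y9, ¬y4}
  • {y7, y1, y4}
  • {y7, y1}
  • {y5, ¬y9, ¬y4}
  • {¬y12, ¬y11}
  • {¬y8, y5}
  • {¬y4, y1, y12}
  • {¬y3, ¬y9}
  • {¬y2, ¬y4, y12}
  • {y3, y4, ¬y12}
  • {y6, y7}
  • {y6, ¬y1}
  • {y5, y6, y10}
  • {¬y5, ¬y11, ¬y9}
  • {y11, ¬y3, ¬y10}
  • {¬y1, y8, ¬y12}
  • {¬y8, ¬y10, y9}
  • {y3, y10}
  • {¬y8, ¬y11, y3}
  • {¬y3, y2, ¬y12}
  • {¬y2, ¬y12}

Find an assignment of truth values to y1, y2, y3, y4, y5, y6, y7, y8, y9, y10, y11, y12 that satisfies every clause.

y6 occurs only positively in the remaining clauses — set y6 = True.
Branch on y1: take y1 = True.
For the remaining variables, y2 = False, y3 = True, y4 = False, y5 = True, y7 = False, y8 = False, y9 = False, y10 = True, y11 = True, y12 = False works.

y1=T, y2=F, y3=T, y4=F, y5=T, y6=T, y7=F, y8=F, y9=F, y10=T, y11=T, y12=F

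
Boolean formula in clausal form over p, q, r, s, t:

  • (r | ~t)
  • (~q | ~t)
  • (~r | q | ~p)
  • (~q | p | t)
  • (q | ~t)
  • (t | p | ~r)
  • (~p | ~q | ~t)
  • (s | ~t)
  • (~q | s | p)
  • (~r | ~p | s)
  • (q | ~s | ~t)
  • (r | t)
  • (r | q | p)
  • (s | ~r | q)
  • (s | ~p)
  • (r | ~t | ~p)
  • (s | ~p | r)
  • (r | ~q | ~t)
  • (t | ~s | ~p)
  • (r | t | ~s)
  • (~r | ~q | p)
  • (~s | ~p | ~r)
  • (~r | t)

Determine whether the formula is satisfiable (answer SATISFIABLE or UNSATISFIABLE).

r = True:
  propagation gives t=True, q=False; an empty clause results — contradiction.
r = False:
  propagation gives t=False; an empty clause results — contradiction.
Every branch closes, so no satisfying assignment exists.

UNSATISFIABLE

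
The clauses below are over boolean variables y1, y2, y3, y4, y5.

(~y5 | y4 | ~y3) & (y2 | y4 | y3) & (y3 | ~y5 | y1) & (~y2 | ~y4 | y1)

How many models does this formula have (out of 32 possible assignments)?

18

Split on y3, then y4.
  y3=T, y4=T: y5 free; 3 ways for (y1,y2) × 2^1 = 6.
  y3=T, y4=F: remaining (y1,y2,y5) ∈ {(F,F,F); (F,T,F); (T,F,F); (T,T,F)} — 4.
  y3=F, y4=T: 5 of the 8 assignments to (y1,y2,y5) work.
  y3=F, y4=F: remaining (y1,y2,y5) ∈ {(F,T,F); (T,T,F); (T,T,T)} — 3.
Total: 6 + 4 + 5 + 3 = 18.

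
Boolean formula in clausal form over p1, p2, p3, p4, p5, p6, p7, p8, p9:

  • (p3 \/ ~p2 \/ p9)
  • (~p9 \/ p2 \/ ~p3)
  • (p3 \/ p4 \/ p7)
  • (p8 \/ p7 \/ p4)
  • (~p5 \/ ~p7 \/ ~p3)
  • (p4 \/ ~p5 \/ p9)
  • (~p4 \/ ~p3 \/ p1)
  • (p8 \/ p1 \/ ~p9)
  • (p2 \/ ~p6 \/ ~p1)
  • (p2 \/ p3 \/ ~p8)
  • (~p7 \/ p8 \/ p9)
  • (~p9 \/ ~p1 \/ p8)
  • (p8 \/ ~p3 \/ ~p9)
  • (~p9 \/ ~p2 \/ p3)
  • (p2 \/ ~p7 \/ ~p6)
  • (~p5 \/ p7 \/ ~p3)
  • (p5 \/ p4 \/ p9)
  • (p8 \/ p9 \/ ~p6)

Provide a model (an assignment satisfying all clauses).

p1 = True, p2 = True, p3 = True, p4 = False, p5 = False, p6 = True, p7 = True, p8 = True, p9 = True

Try p1 = True.
For the remaining variables, p2 = True, p3 = True, p4 = False, p5 = False, p6 = True, p7 = True, p8 = True, p9 = True works.
Every clause has at least one true literal under this assignment.
Check each clause:
  1. (p9 \/ p3 \/ ~p2) — p9 is true.
  2. (~p3 \/ ~p9 \/ p2) — p2 is true.
  3. (p3 \/ p7 \/ p4) — p3 is true.
  4. (p4 \/ p8 \/ p7) — p8 is true.
  5. (~p5 \/ ~p7 \/ ~p3) — ~p5 is true.
  6. (p9 \/ p4 \/ ~p5) — p9 is true.
  7. (~p3 \/ ~p4 \/ p1) — p1 is true.
  8. (p8 \/ p1 \/ ~p9) — p8 is true.
  9. (~p1 \/ p2 \/ ~p6) — p2 is true.
  10. (p2 \/ p3 \/ ~p8) — p2 is true.
  11. (~p7 \/ p9 \/ p8) — p8 is true.
  12. (p8 \/ ~p1 \/ ~p9) — p8 is true.
  13. (p8 \/ ~p3 \/ ~p9) — p8 is true.
  14. (p3 \/ ~p2 \/ ~p9) — p3 is true.
  15. (~p7 \/ p2 \/ ~p6) — p2 is true.
  16. (~p3 \/ p7 \/ ~p5) — ~p5 is true.
  17. (p9 \/ p5 \/ p4) — p9 is true.
  18. (p8 \/ p9 \/ ~p6) — p8 is true.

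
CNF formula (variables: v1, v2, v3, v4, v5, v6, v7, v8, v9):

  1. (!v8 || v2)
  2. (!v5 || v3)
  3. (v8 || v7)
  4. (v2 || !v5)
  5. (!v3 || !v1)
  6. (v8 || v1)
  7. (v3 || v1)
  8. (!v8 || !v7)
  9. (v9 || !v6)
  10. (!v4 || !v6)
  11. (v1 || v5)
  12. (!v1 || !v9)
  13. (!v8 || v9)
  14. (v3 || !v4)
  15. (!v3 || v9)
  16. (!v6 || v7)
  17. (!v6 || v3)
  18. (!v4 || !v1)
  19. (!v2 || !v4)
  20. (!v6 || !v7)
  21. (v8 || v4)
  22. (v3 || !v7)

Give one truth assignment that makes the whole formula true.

Pure literal: v6 appears only negated; assign v6 = False.
Set v1 = False and propagate.
  then v8 is forced to True.
  then v2 is forced to True.
  then v3 is forced to True.
  then v7 is forced to False.
  then v5 is forced to True.
  then v9 is forced to True.
  then v4 is forced to False.

v1 = F  v2 = T  v3 = T  v4 = F  v5 = T  v6 = F  v7 = F  v8 = T  v9 = T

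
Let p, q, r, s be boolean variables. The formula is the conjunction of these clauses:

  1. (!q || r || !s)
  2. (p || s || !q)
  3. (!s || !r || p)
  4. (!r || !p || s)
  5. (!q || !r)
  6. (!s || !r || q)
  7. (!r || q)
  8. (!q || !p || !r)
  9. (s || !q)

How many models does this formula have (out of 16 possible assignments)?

4

The models are:
  p=0 q=0 r=0 s=0
  p=0 q=0 r=0 s=1
  p=1 q=0 r=0 s=0
  p=1 q=0 r=0 s=1
That's 4 in total.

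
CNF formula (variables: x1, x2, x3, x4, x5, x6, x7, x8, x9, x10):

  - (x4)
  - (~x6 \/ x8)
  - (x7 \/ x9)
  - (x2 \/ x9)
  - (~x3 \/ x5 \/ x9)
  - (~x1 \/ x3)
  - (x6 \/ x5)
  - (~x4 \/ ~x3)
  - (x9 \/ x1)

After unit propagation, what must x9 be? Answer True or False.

(x4) is a unit clause: x4 = True.
(~x3 \/ ~x4) with x4 = True leaves only ~x3, so x3 = False.
From (~x1 \/ x3) and x3 = False: x1 = False.
(x1 \/ x9): since x1 = False, the clause reduces to (x9). x9 = True.

True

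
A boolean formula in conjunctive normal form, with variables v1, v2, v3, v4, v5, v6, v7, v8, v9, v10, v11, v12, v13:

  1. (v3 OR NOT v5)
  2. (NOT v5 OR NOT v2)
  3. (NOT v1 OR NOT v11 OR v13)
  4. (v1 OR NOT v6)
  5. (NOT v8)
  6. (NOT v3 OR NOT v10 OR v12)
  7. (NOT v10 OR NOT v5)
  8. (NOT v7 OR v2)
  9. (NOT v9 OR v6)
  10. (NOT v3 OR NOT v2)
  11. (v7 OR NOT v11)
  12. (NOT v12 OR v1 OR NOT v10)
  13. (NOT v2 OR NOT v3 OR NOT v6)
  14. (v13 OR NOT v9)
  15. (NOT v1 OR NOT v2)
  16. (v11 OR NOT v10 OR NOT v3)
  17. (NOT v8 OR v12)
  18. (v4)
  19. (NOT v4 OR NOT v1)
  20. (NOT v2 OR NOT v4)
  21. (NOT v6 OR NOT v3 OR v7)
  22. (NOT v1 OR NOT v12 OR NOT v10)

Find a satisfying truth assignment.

v1 = F, v2 = F, v3 = T, v4 = T, v5 = T, v6 = F, v7 = F, v8 = F, v9 = F, v10 = F, v11 = F, v12 = T, v13 = T

Unit propagation: (NOT v8) forces v8 = False.
Unit propagation: (v4) forces v4 = True.
The clause (NOT v1) is unit: v1 must be False.
Unit propagation: (NOT v6) forces v6 = False.
The clause (NOT v9) is unit: v9 must be False.
Unit propagation: (NOT v2) forces v2 = False.
The clause (NOT v7) is unit: v7 must be False.
The clause (NOT v11) is unit: v11 must be False.
Pure literal: v10 appears only negated; assign v10 = False.
Set v3 = True and propagate.
v5, v12, v13 are now unconstrained; take v5 = True, v12 = True, v13 = True.
Every clause has at least one true literal under this assignment.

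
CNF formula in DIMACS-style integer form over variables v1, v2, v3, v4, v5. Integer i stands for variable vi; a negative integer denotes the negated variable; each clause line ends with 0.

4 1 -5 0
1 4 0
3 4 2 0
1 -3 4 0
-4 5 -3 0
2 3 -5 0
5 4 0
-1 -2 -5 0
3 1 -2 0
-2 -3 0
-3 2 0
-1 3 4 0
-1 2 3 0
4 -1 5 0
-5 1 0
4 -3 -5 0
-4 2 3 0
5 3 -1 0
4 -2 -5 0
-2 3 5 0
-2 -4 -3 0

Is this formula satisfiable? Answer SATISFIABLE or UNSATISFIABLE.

v3 = True:
  propagation gives v2=False; an empty clause results — contradiction.
v3 = False:
  v1 = True:
    propagation gives v4=True, v2=True, v5=False; an empty clause results — contradiction.
  v1 = False:
    propagation gives v4=True, v2=False; an empty clause results — contradiction.
Every branch closes, so no satisfying assignment exists.

UNSATISFIABLE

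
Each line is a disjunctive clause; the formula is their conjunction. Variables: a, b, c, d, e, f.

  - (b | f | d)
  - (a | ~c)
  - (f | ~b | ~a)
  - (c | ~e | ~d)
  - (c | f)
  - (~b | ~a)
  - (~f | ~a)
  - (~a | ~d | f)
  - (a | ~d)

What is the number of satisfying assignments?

4

Satisfying assignments:
  a=F b=F c=F d=F e=F f=T
  a=F b=F c=F d=F e=T f=T
  a=F b=T c=F d=F e=F f=T
  a=F b=T c=F d=F e=T f=T
Count: 4.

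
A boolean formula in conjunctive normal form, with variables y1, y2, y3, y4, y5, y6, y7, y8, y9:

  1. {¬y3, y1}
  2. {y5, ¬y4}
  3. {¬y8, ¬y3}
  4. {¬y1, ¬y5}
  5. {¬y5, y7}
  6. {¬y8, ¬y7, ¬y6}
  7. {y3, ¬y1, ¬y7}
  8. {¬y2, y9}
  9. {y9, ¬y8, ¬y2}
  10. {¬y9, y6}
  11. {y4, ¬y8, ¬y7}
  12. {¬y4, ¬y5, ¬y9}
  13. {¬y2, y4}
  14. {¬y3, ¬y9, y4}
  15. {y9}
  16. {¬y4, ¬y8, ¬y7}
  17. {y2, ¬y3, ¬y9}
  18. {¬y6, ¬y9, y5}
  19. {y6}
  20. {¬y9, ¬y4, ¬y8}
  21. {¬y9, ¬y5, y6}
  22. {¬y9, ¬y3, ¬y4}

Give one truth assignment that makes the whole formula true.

The clause (y9) is unit: y9 must be True.
The clause (y6) is unit: y6 must be True.
(y5) is a unit clause, so y5 = True.
(¬y1) is a unit clause, so y1 = False.
Unit propagation: (¬y3) forces y3 = False.
The clause (y7) is unit: y7 must be True.
The clause (¬y8) is unit: y8 must be False.
(¬y4) is a unit clause, so y4 = False.
The clause (¬y2) is unit: y2 must be False.
Every clause has at least one true literal under this assignment.

y1 = 0, y2 = 0, y3 = 0, y4 = 0, y5 = 1, y6 = 1, y7 = 1, y8 = 0, y9 = 1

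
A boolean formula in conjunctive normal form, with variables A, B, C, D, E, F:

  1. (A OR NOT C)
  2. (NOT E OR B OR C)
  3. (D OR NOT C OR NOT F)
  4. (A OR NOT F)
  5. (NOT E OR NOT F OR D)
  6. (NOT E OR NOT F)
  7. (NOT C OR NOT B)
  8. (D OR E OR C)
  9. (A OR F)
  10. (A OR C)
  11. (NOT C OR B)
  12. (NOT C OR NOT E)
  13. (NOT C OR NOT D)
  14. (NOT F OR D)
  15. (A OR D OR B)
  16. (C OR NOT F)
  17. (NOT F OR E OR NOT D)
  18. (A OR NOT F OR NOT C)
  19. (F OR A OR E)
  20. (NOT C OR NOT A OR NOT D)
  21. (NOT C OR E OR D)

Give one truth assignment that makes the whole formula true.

A = True, B = True, C = False, D = False, E = True, F = False

Set A = True and propagate.
Set B = True and propagate.
  then C is forced to False.
  then F is forced to False.
Try D = False.
  then E is forced to True.
Check each clause:
  1. (NOT C OR A) — A is true.
  2. (B OR C OR NOT E) — B is true.
  3. (NOT F OR NOT C OR D) — NOT F is true.
  4. (NOT F OR A) — A is true.
  5. (NOT F OR D OR NOT E) — NOT F is true.
  6. (NOT E OR NOT F) — NOT F is true.
  7. (NOT C OR NOT B) — NOT C is true.
  8. (E OR D OR C) — E is true.
  9. (A OR F) — A is true.
  10. (C OR A) — A is true.
  11. (NOT C OR B) — B is true.
  12. (NOT C OR NOT E) — NOT C is true.
  13. (NOT C OR NOT D) — NOT D is true.
  14. (NOT F OR D) — NOT F is true.
  15. (D OR B OR A) — A is true.
  16. (NOT F OR C) — NOT F is true.
  17. (NOT D OR NOT F OR E) — NOT F is true.
  18. (A OR NOT F OR NOT C) — A is true.
  19. (E OR A OR F) — A is true.
  20. (NOT D OR NOT C OR NOT A) — NOT D is true.
  21. (D OR NOT C OR E) — E is true.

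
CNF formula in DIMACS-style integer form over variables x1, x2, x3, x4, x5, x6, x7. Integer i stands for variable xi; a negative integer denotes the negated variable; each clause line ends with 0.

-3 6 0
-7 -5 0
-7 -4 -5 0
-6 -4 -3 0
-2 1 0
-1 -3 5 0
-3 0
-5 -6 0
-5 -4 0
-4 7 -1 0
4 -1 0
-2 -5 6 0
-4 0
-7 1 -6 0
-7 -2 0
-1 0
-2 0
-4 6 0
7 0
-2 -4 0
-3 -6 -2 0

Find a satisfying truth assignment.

x1 = F, x2 = F, x3 = F, x4 = F, x5 = F, x6 = F, x7 = T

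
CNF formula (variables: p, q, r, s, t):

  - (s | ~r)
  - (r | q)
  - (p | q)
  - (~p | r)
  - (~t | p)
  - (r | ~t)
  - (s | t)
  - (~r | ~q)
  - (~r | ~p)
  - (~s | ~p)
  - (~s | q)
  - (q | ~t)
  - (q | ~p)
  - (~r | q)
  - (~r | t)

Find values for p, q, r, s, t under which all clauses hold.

Branch on p: take p = False.
  then q is forced to True.
  then t is forced to False.
  then s is forced to True.
  then r is forced to False.
Every clause has at least one true literal under this assignment.
Check each clause:
  1. (s | ~r) — s is true.
  2. (q | r) — q is true.
  3. (p | q) — q is true.
  4. (r | ~p) — ~p is true.
  5. (~t | p) — ~t is true.
  6. (~t | r) — ~t is true.
  7. (s | t) — s is true.
  8. (~r | ~q) — ~r is true.
  9. (~p | ~r) — ~r is true.
  10. (~p | ~s) — ~p is true.
  11. (q | ~s) — q is true.
  12. (q | ~t) — q is true.
  13. (~p | q) — q is true.
  14. (q | ~r) — q is true.
  15. (~r | t) — ~r is true.

p = False, q = True, r = False, s = True, t = False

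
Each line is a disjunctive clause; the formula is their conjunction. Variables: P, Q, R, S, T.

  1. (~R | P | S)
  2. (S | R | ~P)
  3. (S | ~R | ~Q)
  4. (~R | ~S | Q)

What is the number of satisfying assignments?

18

Split on R, then S.
  R=1, S=1: remaining (P,Q,T) ∈ {(0,1,0); (0,1,1); (1,1,0); (1,1,1)} — 4.
  R=1, S=0: remaining (P,Q,T) ∈ {(1,0,0); (1,0,1)} — 2.
  R=0, S=1: P, Q, T free → 2^3 = 8.
  R=0, S=0: remaining (P,Q,T) ∈ {(0,0,0); (0,0,1); (0,1,0); (0,1,1)} — 4.
Total: 4 + 2 + 8 + 4 = 18.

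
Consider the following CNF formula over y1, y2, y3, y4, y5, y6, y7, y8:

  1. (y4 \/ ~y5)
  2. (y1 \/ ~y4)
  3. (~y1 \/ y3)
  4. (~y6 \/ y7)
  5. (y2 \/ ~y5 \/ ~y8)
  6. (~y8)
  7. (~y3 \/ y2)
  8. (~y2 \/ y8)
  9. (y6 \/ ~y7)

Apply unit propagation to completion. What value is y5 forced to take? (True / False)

(~y8) is a unit clause: y8 = False.
(~y2 \/ y8): since y8 = False, the clause reduces to (~y2). y2 = False.
(y2 \/ ~y3): since y2 = False, the clause reduces to (~y3). y3 = False.
(y3 \/ ~y1): since y3 = False, the clause reduces to (~y1). y1 = False.
(~y4 \/ y1): since y1 = False, the clause reduces to (~y4). y4 = False.
In (y4 \/ ~y5), y4 is now false; ~y5 must hold, so y5 = False.

False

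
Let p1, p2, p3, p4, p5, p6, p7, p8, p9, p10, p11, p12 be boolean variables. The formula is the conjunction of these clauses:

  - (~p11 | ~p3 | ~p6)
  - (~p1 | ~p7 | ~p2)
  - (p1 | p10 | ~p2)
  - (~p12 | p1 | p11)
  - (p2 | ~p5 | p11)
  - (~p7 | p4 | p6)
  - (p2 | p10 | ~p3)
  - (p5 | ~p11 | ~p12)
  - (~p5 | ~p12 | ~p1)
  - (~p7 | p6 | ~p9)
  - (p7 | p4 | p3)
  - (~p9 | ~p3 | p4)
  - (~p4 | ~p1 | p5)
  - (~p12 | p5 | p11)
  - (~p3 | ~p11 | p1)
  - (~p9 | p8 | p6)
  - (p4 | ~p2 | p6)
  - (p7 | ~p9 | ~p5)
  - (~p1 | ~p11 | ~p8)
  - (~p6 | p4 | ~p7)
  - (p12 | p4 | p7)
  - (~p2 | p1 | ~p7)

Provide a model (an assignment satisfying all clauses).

p1=False, p2=True, p3=True, p4=True, p5=True, p6=True, p7=False, p8=True, p9=False, p10=True, p11=False, p12=False

Pure literal: p9 appears only negated; assign p9 = False.
Pure literal: p10 appears only positively; assign p10 = True.
Branch on p1: take p1 = False.
Branch on p2: take p2 = True.
  then p7 is forced to False.
Set p3 = True and propagate.
  then p11 is forced to False.
  then p12 is forced to False.
  then p4 is forced to True.
p5, p6, p8 are now unconstrained; take p5 = True, p6 = True, p8 = True.
Check each clause:
  1. (~p11 | ~p3 | ~p6) — ~p11 is true.
  2. (~p1 | ~p2 | ~p7) — ~p7 is true.
  3. (~p2 | p1 | p10) — p10 is true.
  4. (p1 | ~p12 | p11) — ~p12 is true.
  5. (p2 | ~p5 | p11) — p2 is true.
  6. (~p7 | p4 | p6) — ~p7 is true.
  7. (p10 | ~p3 | p2) — p10 is true.
  8. (~p11 | p5 | ~p12) — ~p11 is true.
  9. (~p1 | ~p12 | ~p5) — ~p12 is true.
  10. (~p7 | p6 | ~p9) — ~p7 is true.
  11. (p3 | p7 | p4) — p3 is true.
  12. (~p3 | p4 | ~p9) — p4 is true.
  13. (~p1 | ~p4 | p5) — p5 is true.
  14. (~p12 | p11 | p5) — ~p12 is true.
  15. (~p11 | p1 | ~p3) — ~p11 is true.
  16. (p6 | p8 | ~p9) — p8 is true.
  17. (~p2 | p6 | p4) — p4 is true.
  18. (p7 | ~p5 | ~p9) — ~p9 is true.
  19. (~p11 | ~p1 | ~p8) — ~p11 is true.
  20. (~p7 | p4 | ~p6) — ~p7 is true.
  21. (p12 | p4 | p7) — p4 is true.
  22. (~p7 | p1 | ~p2) — ~p7 is true.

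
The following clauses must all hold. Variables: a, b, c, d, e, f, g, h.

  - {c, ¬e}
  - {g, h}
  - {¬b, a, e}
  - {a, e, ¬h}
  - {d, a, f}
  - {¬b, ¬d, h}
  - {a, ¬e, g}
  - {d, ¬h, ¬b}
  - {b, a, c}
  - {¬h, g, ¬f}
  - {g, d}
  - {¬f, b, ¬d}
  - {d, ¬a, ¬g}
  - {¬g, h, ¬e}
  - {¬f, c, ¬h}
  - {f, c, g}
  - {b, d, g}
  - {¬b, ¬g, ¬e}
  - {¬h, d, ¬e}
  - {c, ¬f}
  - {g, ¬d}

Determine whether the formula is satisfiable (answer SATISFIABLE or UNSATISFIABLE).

SATISFIABLE

Branch on a: take a = True.
Set b = False and propagate.
Branch on c: take c = False.
  then e is forced to False.
  then f is forced to False.
  then g is forced to True.
  then d is forced to True.
h is now unconstrained; take h = True.
So a=True, b=False, c=False, d=True, e=False, f=False, g=True, h=True is a satisfying assignment.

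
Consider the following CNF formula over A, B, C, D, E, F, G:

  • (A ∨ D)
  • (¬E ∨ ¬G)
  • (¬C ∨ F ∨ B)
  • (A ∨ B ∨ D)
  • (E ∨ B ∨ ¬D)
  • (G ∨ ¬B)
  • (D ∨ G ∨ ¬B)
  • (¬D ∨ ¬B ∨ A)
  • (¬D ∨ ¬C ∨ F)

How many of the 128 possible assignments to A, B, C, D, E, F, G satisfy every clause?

Case analysis on B and D:
  B=T, D=T: remaining (A,C,E,F,G) ∈ {(T,F,F,F,T); (T,F,F,T,T); (T,T,F,T,T)} — 3.
  B=T, D=F: remaining (A,C,E,F,G) ∈ {(T,F,F,F,T); (T,F,F,T,T); (T,T,F,F,T); (T,T,F,T,T)} — 4.
  B=F, D=T: A free; 3 ways for (C,E,F,G) × 2^1 = 6.
  B=F, D=F: 9 of the 32 assignments to (A,C,E,F,G) work.
Total: 3 + 4 + 6 + 9 = 22.

22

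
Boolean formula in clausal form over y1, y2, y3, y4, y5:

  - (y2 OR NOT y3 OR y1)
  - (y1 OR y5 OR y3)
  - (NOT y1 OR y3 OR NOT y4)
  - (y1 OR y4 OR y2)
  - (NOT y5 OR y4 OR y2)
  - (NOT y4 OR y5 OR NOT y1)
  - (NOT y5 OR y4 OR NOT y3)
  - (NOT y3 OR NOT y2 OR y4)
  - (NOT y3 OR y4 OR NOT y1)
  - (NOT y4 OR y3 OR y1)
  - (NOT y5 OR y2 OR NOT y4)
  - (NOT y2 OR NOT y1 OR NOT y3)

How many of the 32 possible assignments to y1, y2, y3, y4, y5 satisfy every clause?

6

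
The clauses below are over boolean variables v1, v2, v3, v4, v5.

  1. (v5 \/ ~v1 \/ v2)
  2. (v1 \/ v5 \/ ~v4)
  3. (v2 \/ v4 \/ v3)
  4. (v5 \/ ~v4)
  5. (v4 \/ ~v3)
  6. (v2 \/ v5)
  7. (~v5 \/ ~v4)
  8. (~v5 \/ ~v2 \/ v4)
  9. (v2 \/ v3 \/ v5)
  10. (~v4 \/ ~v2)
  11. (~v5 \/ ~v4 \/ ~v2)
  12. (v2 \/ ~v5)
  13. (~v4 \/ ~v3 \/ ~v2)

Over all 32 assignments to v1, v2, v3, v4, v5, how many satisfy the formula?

Satisfying assignments:
  v1=F v2=T v3=F v4=F v5=F
  v1=T v2=T v3=F v4=F v5=F
That's 2 in total.

2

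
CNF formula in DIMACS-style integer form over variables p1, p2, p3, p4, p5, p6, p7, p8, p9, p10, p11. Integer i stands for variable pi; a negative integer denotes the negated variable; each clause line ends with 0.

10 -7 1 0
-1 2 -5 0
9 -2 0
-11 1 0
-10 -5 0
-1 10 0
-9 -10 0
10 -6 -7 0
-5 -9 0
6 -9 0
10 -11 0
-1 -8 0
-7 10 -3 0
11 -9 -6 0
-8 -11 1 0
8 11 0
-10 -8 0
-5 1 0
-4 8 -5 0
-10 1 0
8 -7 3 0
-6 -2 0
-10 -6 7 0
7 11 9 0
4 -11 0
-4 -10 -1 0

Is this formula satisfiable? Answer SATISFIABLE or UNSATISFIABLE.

UNSATISFIABLE

p10 = True:
  propagation gives p5=False, p9=False, p2=False, p8=False; an empty clause results — contradiction.
p10 = False:
  propagation gives p1=False, p7=False, p11=False, p8=True; an empty clause results — contradiction.
Every branch closes, so no satisfying assignment exists.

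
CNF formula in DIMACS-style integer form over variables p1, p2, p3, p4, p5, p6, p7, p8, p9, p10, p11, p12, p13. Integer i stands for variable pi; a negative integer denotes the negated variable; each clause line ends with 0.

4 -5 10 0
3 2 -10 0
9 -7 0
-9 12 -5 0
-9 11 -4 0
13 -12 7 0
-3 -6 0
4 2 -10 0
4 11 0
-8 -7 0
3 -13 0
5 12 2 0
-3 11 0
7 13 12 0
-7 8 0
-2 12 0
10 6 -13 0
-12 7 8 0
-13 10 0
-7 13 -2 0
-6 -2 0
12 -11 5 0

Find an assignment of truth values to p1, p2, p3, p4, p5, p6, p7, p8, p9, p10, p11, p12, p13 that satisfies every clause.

p1=1, p2=0, p3=1, p4=1, p5=0, p6=0, p7=0, p8=1, p9=0, p10=1, p11=1, p12=1, p13=1

Branch on p2: take p2 = False.
Set p3 = True and propagate.
  then p6 is forced to False.
  then p11 is forced to True.
The remaining clauses are satisfied by p1 = True, p4 = True, p5 = False, p7 = False, p8 = True, p9 = False, p10 = True, p12 = True, p13 = True.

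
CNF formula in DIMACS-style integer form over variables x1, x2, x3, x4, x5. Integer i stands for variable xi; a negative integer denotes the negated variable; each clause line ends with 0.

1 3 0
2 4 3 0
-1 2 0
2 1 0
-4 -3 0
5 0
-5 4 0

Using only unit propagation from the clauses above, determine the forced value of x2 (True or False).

True

Unit clause (x5) sets x5 = True.
In (x4 || !x5), !x5 is now false; x4 must hold, so x4 = True.
(!x3 || !x4) with x4 = True leaves only !x3, so x3 = False.
(x3 || x1) with x3 = False leaves only x1, so x1 = True.
(!x1 || x2) with x1 = True leaves only x2, so x2 = True.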